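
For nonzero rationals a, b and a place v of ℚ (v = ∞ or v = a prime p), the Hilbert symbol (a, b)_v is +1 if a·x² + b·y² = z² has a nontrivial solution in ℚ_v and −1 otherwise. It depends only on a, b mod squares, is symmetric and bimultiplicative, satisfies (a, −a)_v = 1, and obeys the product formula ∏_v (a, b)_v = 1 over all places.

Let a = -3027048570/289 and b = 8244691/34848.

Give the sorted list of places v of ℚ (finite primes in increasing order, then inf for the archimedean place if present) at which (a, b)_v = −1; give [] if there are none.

[2, 3, 5, 13]

(a, b) ≡ (-2730, 182) mod (ℚ^×)²; places V = {2, 3, 5, 7, 11, 13, 17, 43, ∞}.
(a,b)_3: α=9, u≡2; β=-2, v≡2 (mod 3); (2|3)=-1, (2|3)=-1; sign (−1)^0·-1^-2·-1^9 = -1.
(a,b)_17: α=-2, u≡7; β=0, v≡10 (mod 17); (7|17)=-1, (10|17)=-1; sign (−1)^0·-1^0·-1^-2 = +1.
(a,b)_11: α=0, u≡5; β=-2, v≡2 (mod 11); (5|11)=+1, (2|11)=-1; sign (−1)^0·+1^-2·-1^0 = +1.
(a,b)_13: α=3, u≡7; β=1, v≡10 (mod 13); (7|13)=-1, (10|13)=+1; sign (−1)^0·-1^1·+1^3 = -1.
(a,b)_43: α=0, u≡30; β=2, v≡16 (mod 43); (30|43)=-1, (16|43)=+1; sign (−1)^0·-1^2·+1^0 = +1.
(a,b)_7: α=1, u≡2; β=3, v≡3 (mod 7); (2|7)=+1, (3|7)=-1; sign (−1)^1·+1^3·-1^1 = +1.
(a,b)_5: α=1, u≡4; β=0, v≡2 (mod 5); (4|5)=+1, (2|5)=-1; sign (−1)^0·+1^0·-1^1 = -1.
(a,b)_∞: sgn(-2730)=−, sgn(182)=+, so +1.
(a,b)_2: α=1, β=-5; u≡3, v≡3 (mod 8); ε(u)ε(v)=1·1, αω(v)=1·1, βω(u)=-5·1; sum ≡ 1  ⇒  -1.
(-2730, 182 / ℚ) ramifies at {2, 3, 5, 13}: a division algebra.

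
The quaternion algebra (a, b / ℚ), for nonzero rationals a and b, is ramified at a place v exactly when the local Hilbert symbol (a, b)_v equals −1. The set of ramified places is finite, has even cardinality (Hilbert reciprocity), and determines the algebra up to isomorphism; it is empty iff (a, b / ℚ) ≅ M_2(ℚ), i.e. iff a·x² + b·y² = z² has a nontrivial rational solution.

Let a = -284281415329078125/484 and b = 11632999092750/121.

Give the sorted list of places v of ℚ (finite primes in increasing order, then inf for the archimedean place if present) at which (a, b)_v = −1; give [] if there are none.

[17, 23]

(a, b) ≡ (-106981, 1447390) mod (ℚ^×)²; places V = {2, 3, 5, 7, 11, 17, 23, 29, 31, ∞}.
(a,b)_5: α=6, u≡1; β=3, v≡2 (mod 5); (1|5)=+1, (2|5)=-1; sign (−1)^0·+1^3·-1^6 = +1.
(a,b)_11: α=-2, u≡5; β=-2, v≡2 (mod 11); (5|11)=+1, (2|11)=-1; sign (−1)^0·+1^-2·-1^-2 = +1.
(a,b)_∞: sgn(-106981)=−, sgn(1447390)=+, so +1.
(a,b)_31: α=1, u≡11; β=1, v≡28 (mod 31); (11|31)=-1, (28|31)=+1; sign (−1)^1·-1^1·+1^1 = +1.
(a,b)_17: α=1, u≡14; β=0, v≡12 (mod 17); (14|17)=-1, (12|17)=-1; sign (−1)^0·-1^0·-1^1 = -1.
(a,b)_2: α=-2, β=1; u≡3, v≡7 (mod 8); ε(u)ε(v)=1·1, αω(v)=-2·0, βω(u)=1·1; sum ≡ 0  ⇒  +1.
(a,b)_3: α=8, u≡2; β=8, v≡1 (mod 3); (2|3)=-1, (1|3)=+1; sign (−1)^0·-1^8·+1^8 = +1.
(a,b)_23: α=2, u≡21; β=1, v≡12 (mod 23); (21|23)=-1, (12|23)=+1; sign (−1)^0·-1^1·+1^2 = -1.
(a,b)_29: α=1, u≡24; β=1, v≡4 (mod 29); (24|29)=+1, (4|29)=+1; sign (−1)^0·+1^1·+1^1 = +1.
(a,b)_7: α=3, u≡5; β=3, v≡2 (mod 7); (5|7)=-1, (2|7)=+1; sign (−1)^1·-1^3·+1^3 = +1.
(-106981, 1447390 / ℚ) ramifies at {17, 23}: a division algebra.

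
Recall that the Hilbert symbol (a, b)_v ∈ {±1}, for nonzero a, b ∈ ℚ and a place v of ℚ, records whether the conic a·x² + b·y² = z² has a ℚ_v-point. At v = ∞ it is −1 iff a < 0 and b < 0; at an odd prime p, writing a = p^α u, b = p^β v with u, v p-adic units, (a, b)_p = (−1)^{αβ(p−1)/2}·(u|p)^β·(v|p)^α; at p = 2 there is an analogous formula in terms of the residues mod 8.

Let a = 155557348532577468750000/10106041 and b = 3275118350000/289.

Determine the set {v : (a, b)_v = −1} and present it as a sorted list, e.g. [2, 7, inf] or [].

[2, 3, 5, 7]

Mod squares: a ≡ 6555, b ≡ 35. Check v ∈ {∞, 2, 3, 5, 7, 11, 13, 17, 19, 23}.
v=19: a=19^3·(≡13), b=19^2·(≡6) mod 19; (13|19)=-1, (6|19)=+1; (−1)^{3·2·9}·(-1)^2·(+1)^3 = +1.
v=3: a=3^1·(≡1), b=3^0·(≡2) mod 3; (1|3)=+1, (2|3)=-1; (−1)^{1·0·1}·(+1)^0·(-1)^1 = -1.
v=23: a=23^3·(≡12), b=23^2·(≡12) mod 23; (12|23)=+1, (12|23)=+1; (−1)^{3·2·11}·(+1)^2·(+1)^3 = +1.
v=∞: 6555 > 0 and 35 > 0  ⇒  (a,b)_∞ = +1.
v=11: a=11^-2·(≡10), b=11^0·(≡8) mod 11; (10|11)=-1, (8|11)=-1; (−1)^{-2·0·5}·(-1)^0·(-1)^-2 = +1.
v=17: a=17^-4·(≡14), b=17^-2·(≡4) mod 17; (14|17)=-1, (4|17)=+1; (−1)^{-4·-2·8}·(-1)^-2·(+1)^-4 = +1.
v=7: a=7^6·(≡6), b=7^3·(≡6) mod 7; (6|7)=-1, (6|7)=-1; (−1)^{6·3·3}·(-1)^3·(-1)^6 = -1.
v=5: a=5^9·(≡4), b=5^5·(≡3) mod 5; (4|5)=+1, (3|5)=-1; (−1)^{9·5·2}·(+1)^5·(-1)^9 = -1.
v=2: v_2(a)=4, v_2(b)=4; units ≡ 3, 3 (mod 8); ε·ε+αω+βω = 1·1+4·1+4·1 ≡ 1  ⇒  (a,b)_2 = -1.
v=13: a=13^2·(≡10), b=13^0·(≡1) mod 13; (10|13)=+1, (1|13)=+1; (−1)^{2·0·6}·(+1)^0·(+1)^2 = +1.
(6555, 35 / ℚ) ramifies at {2, 3, 5, 7}: a division algebra.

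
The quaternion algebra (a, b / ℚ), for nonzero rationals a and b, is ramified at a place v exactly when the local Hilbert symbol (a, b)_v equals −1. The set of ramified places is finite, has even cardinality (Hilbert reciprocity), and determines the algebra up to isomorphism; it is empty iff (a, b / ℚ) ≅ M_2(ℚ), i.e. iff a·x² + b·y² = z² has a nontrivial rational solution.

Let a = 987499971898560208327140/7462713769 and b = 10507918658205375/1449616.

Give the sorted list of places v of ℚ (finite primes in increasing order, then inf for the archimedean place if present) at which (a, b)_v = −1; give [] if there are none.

Mod squares: a ≡ 5865, b ≡ 181815. Check v ∈ {∞, 2, 3, 5, 7, 11, 17, 23, 29, 31, 41, 43, 47}.
v=41: a=41^-2·(≡39), b=41^0·(≡8) mod 41; (39|41)=+1, (8|41)=+1; (−1)^{-2·0·20}·(+1)^0·(+1)^-2 = +1.
v=17: a=17^1·(≡14), b=17^1·(≡1) mod 17; (14|17)=-1, (1|17)=+1; (−1)^{1·1·8}·(-1)^1·(+1)^1 = -1.
v=31: a=31^2·(≡26), b=31^3·(≡6) mod 31; (26|31)=-1, (6|31)=-1; (−1)^{2·3·15}·(-1)^3·(-1)^2 = -1.
v=47: a=47^4·(≡16), b=47^2·(≡20) mod 47; (16|47)=+1, (20|47)=-1; (−1)^{4·2·23}·(+1)^2·(-1)^4 = +1.
v=11: a=11^4·(≡10), b=11^2·(≡2) mod 11; (10|11)=-1, (2|11)=-1; (−1)^{4·2·5}·(-1)^2·(-1)^4 = +1.
v=5: a=5^1·(≡2), b=5^3·(≡3) mod 5; (2|5)=-1, (3|5)=-1; (−1)^{1·3·2}·(-1)^3·(-1)^1 = +1.
v=∞: 5865 > 0 and 181815 > 0  ⇒  (a,b)_∞ = +1.
v=7: a=7^-4·(≡6), b=7^-2·(≡4) mod 7; (6|7)=-1, (4|7)=+1; (−1)^{-4·-2·3}·(-1)^-2·(+1)^-4 = +1.
v=3: a=3^7·(≡2), b=3^3·(≡2) mod 3; (2|3)=-1, (2|3)=-1; (−1)^{7·3·1}·(-1)^3·(-1)^7 = -1.
v=29: a=29^2·(≡13), b=29^0·(≡8) mod 29; (13|29)=+1, (8|29)=-1; (−1)^{2·0·14}·(+1)^0·(-1)^2 = +1.
v=2: v_2(a)=2, v_2(b)=-4; units ≡ 1, 7 (mod 8); ε·ε+αω+βω = 0·1+2·0+-4·0 ≡ 0  ⇒  (a,b)_2 = +1.
v=23: a=23^1·(≡9), b=23^1·(≡3) mod 23; (9|23)=+1, (3|23)=+1; (−1)^{1·1·11}·(+1)^1·(+1)^1 = -1.
v=43: a=43^-2·(≡4), b=43^-2·(≡36) mod 43; (4|43)=+1, (36|43)=+1; (−1)^{-2·-2·21}·(+1)^-2·(+1)^-2 = +1.
(5865, 181815 / ℚ) ramifies at {3, 17, 23, 31}: a division algebra.

[3, 17, 23, 31]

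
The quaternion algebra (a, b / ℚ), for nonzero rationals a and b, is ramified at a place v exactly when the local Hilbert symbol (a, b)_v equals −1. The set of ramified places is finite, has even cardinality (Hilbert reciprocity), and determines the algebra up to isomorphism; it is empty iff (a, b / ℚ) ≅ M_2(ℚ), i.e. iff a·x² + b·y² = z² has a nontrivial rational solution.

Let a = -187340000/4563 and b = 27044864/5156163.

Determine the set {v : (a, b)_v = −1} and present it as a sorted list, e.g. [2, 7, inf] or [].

[11, 19]

(a, b) ≡ (-56202, 33) mod (ℚ^×)²; places V = {2, 3, 5, 7, 11, 13, 17, 19, 23, 29, ∞}.
(a,b)_29: α=1, u≡4; β=0, v≡9 (mod 29); (4|29)=+1, (9|29)=+1; sign (−1)^0·+1^0·+1^1 = +1.
(a,b)_19: α=1, u≡4; β=-2, v≡8 (mod 19); (4|19)=+1, (8|19)=-1; sign (−1)^0·+1^-2·-1^1 = -1.
(a,b)_11: α=0, u≡6; β=1, v≡3 (mod 11); (6|11)=-1, (3|11)=+1; sign (−1)^0·-1^1·+1^0 = -1.
(a,b)_3: α=-3, u≡1; β=-3, v≡2 (mod 3); (1|3)=+1, (2|3)=-1; sign (−1)^1·+1^-3·-1^-3 = +1.
(a,b)_23: α=0, u≡22; β=-2, v≡20 (mod 23); (22|23)=-1, (20|23)=-1; sign (−1)^0·-1^-2·-1^0 = +1.
(a,b)_∞: sgn(-56202)=−, sgn(33)=+, so +1.
(a,b)_2: α=5, β=10; u≡3, v≡1 (mod 8); ε(u)ε(v)=1·0, αω(v)=5·0, βω(u)=10·1; sum ≡ 0  ⇒  +1.
(a,b)_17: α=1, u≡9; β=0, v≡9 (mod 17); (9|17)=+1, (9|17)=+1; sign (−1)^0·+1^0·+1^1 = +1.
(a,b)_5: α=4, u≡2; β=0, v≡3 (mod 5); (2|5)=-1, (3|5)=-1; sign (−1)^0·-1^0·-1^4 = +1.
(a,b)_7: α=0, u≡1; β=4, v≡3 (mod 7); (1|7)=+1, (3|7)=-1; sign (−1)^0·+1^4·-1^0 = +1.
(a,b)_13: α=-2, u≡10; β=0, v≡11 (mod 13); (10|13)=+1, (11|13)=-1; sign (−1)^0·+1^0·-1^-2 = +1.
|Ram(-56202, 33)| = 2, even; anisotropic at {11, 19}.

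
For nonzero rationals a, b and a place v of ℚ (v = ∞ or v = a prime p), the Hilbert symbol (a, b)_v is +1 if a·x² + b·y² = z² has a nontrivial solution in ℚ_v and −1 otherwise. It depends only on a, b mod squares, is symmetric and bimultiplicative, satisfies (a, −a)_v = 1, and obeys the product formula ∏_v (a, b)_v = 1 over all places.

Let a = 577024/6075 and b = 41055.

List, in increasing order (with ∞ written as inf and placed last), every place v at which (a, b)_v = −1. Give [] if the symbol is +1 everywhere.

(a, b) ≡ (138, 41055) mod (ℚ^×)²; places V = {2, 3, 5, 7, 17, 23, ∞}.
(a,b)_3: α=-5, u≡1; β=1, v≡2 (mod 3); (1|3)=+1, (2|3)=-1; sign (−1)^1·+1^1·-1^-5 = +1.
(a,b)_2: α=9, β=0; u≡5, v≡7 (mod 8); ε(u)ε(v)=0·1, αω(v)=9·0, βω(u)=0·1; sum ≡ 0  ⇒  +1.
(a,b)_23: α=1, u≡6; β=1, v≡14 (mod 23); (6|23)=+1, (14|23)=-1; sign (−1)^1·+1^1·-1^1 = +1.
(a,b)_5: α=-2, u≡3; β=1, v≡1 (mod 5); (3|5)=-1, (1|5)=+1; sign (−1)^0·-1^1·+1^-2 = -1.
(a,b)_17: α=0, u≡13; β=1, v≡1 (mod 17); (13|17)=+1, (1|17)=+1; sign (−1)^0·+1^1·+1^0 = +1.
(a,b)_7: α=2, u≡5; β=1, v≡6 (mod 7); (5|7)=-1, (6|7)=-1; sign (−1)^0·-1^1·-1^2 = -1.
(a,b)_∞: sgn(138)=+, sgn(41055)=+, so +1.
Ram(138, 41055) = {5, 7}; no ℚ_5-point on the conic.

[5, 7]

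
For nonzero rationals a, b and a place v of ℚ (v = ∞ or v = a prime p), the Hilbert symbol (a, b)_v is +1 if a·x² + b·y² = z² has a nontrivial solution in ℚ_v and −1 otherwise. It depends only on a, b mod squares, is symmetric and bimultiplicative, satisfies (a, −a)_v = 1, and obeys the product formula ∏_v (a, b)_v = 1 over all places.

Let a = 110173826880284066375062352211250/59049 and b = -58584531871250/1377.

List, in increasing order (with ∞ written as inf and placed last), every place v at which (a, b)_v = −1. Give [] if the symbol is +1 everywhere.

(a, b) ≡ (4044322, -17588098) mod (ℚ^×)²; places V = {2, 3, 5, 7, 11, 17, 31, 37, 41, 43, ∞}.
(a,b)_∞: sgn(4044322)=+, sgn(-17588098)=−, so +1.
(a,b)_2: α=1, β=1; u≡1, v≡7 (mod 8); ε(u)ε(v)=0·1, αω(v)=1·0, βω(u)=1·0; sum ≡ 0  ⇒  +1.
(a,b)_37: α=3, u≡32; β=1, v≡23 (mod 37); (32|37)=-1, (23|37)=-1; sign (−1)^0·-1^1·-1^3 = +1.
(a,b)_7: α=8, u≡1; β=2, v≡1 (mod 7); (1|7)=+1, (1|7)=+1; sign (−1)^0·+1^2·+1^8 = +1.
(a,b)_5: α=4, u≡2; β=4, v≡3 (mod 5); (2|5)=-1, (3|5)=-1; sign (−1)^0·-1^4·-1^4 = +1.
(a,b)_41: α=3, u≡2; β=1, v≡20 (mod 41); (2|41)=+1, (20|41)=+1; sign (−1)^0·+1^1·+1^3 = +1.
(a,b)_3: α=-10, u≡1; β=-4, v≡2 (mod 3); (1|3)=+1, (2|3)=-1; sign (−1)^0·+1^-4·-1^-10 = +1.
(a,b)_17: α=0, u≡14; β=-1, v≡4 (mod 17); (14|17)=-1, (4|17)=+1; sign (−1)^0·-1^-1·+1^0 = -1.
(a,b)_43: α=5, u≡31; β=2, v≡3 (mod 43); (31|43)=+1, (3|43)=-1; sign (−1)^0·+1^2·-1^5 = -1.
(a,b)_11: α=0, u≡2; β=1, v≡9 (mod 11); (2|11)=-1, (9|11)=+1; sign (−1)^0·-1^1·+1^0 = -1.
(a,b)_31: α=3, u≡5; β=1, v≡2 (mod 31); (5|31)=+1, (2|31)=+1; sign (−1)^1·+1^1·+1^3 = -1.
Ram(4044322, -17588098) = {11, 17, 31, 43}; no ℚ_11-point on the conic.

[11, 17, 31, 43]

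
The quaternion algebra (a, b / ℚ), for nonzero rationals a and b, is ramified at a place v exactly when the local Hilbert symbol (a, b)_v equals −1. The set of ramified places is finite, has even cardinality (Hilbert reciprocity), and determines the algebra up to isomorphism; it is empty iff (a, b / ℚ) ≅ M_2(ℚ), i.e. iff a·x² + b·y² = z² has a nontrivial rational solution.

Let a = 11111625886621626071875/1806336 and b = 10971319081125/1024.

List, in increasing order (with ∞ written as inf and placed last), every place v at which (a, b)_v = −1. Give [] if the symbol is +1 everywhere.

(a, b) ≡ (235, 107445) mod (ℚ^×)²; places V = {2, 3, 5, 7, 13, 19, 29, 43, 47, ∞}.
(a,b)_47: α=3, u≡26; β=2, v≡21 (mod 47); (26|47)=-1, (21|47)=+1; sign (−1)^0·-1^2·+1^3 = +1.
(a,b)_19: α=4, u≡16; β=1, v≡3 (mod 19); (16|19)=+1, (3|19)=-1; sign (−1)^0·+1^1·-1^4 = +1.
(a,b)_29: α=2, u≡15; β=1, v≡20 (mod 29); (15|29)=-1, (20|29)=+1; sign (−1)^0·-1^1·+1^2 = -1.
(a,b)_3: α=-2, u≡1; β=1, v≡1 (mod 3); (1|3)=+1, (1|3)=+1; sign (−1)^0·+1^1·+1^-2 = +1.
(a,b)_2: α=-12, β=-10; u≡3, v≡5 (mod 8); ε(u)ε(v)=1·0, αω(v)=-12·1, βω(u)=-10·1; sum ≡ 0  ⇒  +1.
(a,b)_7: α=-2, u≡4; β=0, v≡2 (mod 7); (4|7)=+1, (2|7)=+1; sign (−1)^0·+1^0·+1^-2 = +1.
(a,b)_43: α=2, u≡18; β=2, v≡41 (mod 43); (18|43)=-1, (41|43)=+1; sign (−1)^0·-1^2·+1^2 = +1.
(a,b)_13: α=2, u≡9; β=1, v≡3 (mod 13); (9|13)=+1, (3|13)=+1; sign (−1)^0·+1^1·+1^2 = +1.
(a,b)_∞: sgn(235)=+, sgn(107445)=+, so +1.
(a,b)_5: α=5, u≡3; β=3, v≡1 (mod 5); (3|5)=-1, (1|5)=+1; sign (−1)^0·-1^3·+1^5 = -1.
|Ram(235, 107445)| = 2, even; anisotropic at {5, 29}.

[5, 29]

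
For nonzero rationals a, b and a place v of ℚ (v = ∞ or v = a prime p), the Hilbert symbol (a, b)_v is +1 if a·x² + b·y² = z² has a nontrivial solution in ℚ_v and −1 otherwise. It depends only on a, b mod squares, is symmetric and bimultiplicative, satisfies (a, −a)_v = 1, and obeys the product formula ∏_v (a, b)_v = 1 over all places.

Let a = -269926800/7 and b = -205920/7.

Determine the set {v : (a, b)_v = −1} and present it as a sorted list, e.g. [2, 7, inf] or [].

[11, inf]

Mod squares: a ≡ -231, b ≡ -10010. Check v ∈ {∞, 2, 3, 5, 7, 11, 13}.
v=13: a=13^2·(≡12), b=13^1·(≡1) mod 13; (12|13)=+1, (1|13)=+1; (−1)^{2·1·6}·(+1)^1·(+1)^2 = +1.
v=11: a=11^3·(≡1), b=11^1·(≡5) mod 11; (1|11)=+1, (5|11)=+1; (−1)^{3·1·5}·(+1)^1·(+1)^3 = -1.
v=∞: -231 < 0 and -10010 < 0  ⇒  (a,b)_∞ = -1.
v=2: v_2(a)=4, v_2(b)=5; units ≡ 1, 3 (mod 8); ε·ε+αω+βω = 0·1+4·1+5·0 ≡ 0  ⇒  (a,b)_2 = +1.
v=3: a=3^1·(≡1), b=3^2·(≡1) mod 3; (1|3)=+1, (1|3)=+1; (−1)^{1·2·1}·(+1)^2·(+1)^1 = +1.
v=7: a=7^-1·(≡4), b=7^-1·(≡6) mod 7; (4|7)=+1, (6|7)=-1; (−1)^{-1·-1·3}·(+1)^-1·(-1)^-1 = +1.
v=5: a=5^2·(≡4), b=5^1·(≡3) mod 5; (4|5)=+1, (3|5)=-1; (−1)^{2·1·2}·(+1)^1·(-1)^2 = +1.
|Ram(-231, -10010)| = 2, even; anisotropic at {11, ∞}.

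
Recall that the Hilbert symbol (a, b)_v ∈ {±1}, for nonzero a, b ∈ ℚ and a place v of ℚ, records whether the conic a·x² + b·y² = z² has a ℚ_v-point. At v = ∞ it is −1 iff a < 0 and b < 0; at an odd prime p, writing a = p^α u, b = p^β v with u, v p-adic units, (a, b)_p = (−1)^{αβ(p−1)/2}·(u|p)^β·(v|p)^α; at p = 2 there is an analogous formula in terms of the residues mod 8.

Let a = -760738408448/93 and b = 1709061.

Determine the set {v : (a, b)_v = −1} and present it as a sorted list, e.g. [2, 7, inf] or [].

[2, 17, 23, 41]

(a, b) ≡ (-239067474, 1709061) mod (ℚ^×)²; places V = {2, 3, 17, 23, 29, 31, 41, 47, ∞}.
(a,b)_17: α=2, u≡10; β=1, v≡12 (mod 17); (10|17)=-1, (12|17)=-1; sign (−1)^0·-1^1·-1^2 = -1.
(a,b)_29: α=1, u≡27; β=0, v≡4 (mod 29); (27|29)=-1, (4|29)=+1; sign (−1)^0·-1^0·+1^1 = +1.
(a,b)_47: α=1, u≡40; β=1, v≡32 (mod 47); (40|47)=-1, (32|47)=+1; sign (−1)^1·-1^1·+1^1 = +1.
(a,b)_∞: sgn(-239067474)=−, sgn(1709061)=+, so +1.
(a,b)_41: α=1, u≡24; β=0, v≡17 (mod 41); (24|41)=-1, (17|41)=-1; sign (−1)^0·-1^0·-1^1 = -1.
(a,b)_23: α=1, u≡22; β=1, v≡17 (mod 23); (22|23)=-1, (17|23)=-1; sign (−1)^1·-1^1·-1^1 = -1.
(a,b)_31: α=-1, u≡4; β=1, v≡13 (mod 31); (4|31)=+1, (13|31)=-1; sign (−1)^1·+1^1·-1^-1 = +1.
(a,b)_2: α=11, β=0; u≡7, v≡5 (mod 8); ε(u)ε(v)=1·0, αω(v)=11·1, βω(u)=0·0; sum ≡ 1  ⇒  -1.
(a,b)_3: α=-1, u≡1; β=1, v≡2 (mod 3); (1|3)=+1, (2|3)=-1; sign (−1)^1·+1^1·-1^-1 = +1.
|Ram(-239067474, 1709061)| = 4, even; anisotropic at {2, 17, 23, 41}.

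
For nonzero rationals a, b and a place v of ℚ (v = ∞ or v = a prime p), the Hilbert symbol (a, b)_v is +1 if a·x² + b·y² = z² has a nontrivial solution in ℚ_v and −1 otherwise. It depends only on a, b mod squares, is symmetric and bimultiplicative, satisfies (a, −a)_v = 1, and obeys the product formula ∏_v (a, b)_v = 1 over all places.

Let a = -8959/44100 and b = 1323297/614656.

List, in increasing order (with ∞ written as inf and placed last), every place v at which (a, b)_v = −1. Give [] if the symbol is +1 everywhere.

[17, 31]

(a, b) ≡ (-31, 17) mod (ℚ^×)²; places V = {2, 3, 5, 7, 17, 31, ∞}.
(a,b)_3: α=-2, u≡2; β=4, v≡2 (mod 3); (2|3)=-1, (2|3)=-1; sign (−1)^0·-1^4·-1^-2 = +1.
(a,b)_7: α=-2, u≡2; β=-4, v≡6 (mod 7); (2|7)=+1, (6|7)=-1; sign (−1)^0·+1^-4·-1^-2 = +1.
(a,b)_31: α=1, u≡27; β=2, v≡17 (mod 31); (27|31)=-1, (17|31)=-1; sign (−1)^0·-1^2·-1^1 = -1.
(a,b)_∞: sgn(-31)=−, sgn(17)=+, so +1.
(a,b)_17: α=2, u≡10; β=1, v≡8 (mod 17); (10|17)=-1, (8|17)=+1; sign (−1)^0·-1^1·+1^2 = -1.
(a,b)_5: α=-2, u≡4; β=0, v≡2 (mod 5); (4|5)=+1, (2|5)=-1; sign (−1)^0·+1^0·-1^-2 = +1.
(a,b)_2: α=-2, β=-8; u≡1, v≡1 (mod 8); ε(u)ε(v)=0·0, αω(v)=-2·0, βω(u)=-8·0; sum ≡ 0  ⇒  +1.
Ram(-31, 17) = {17, 31}; no ℚ_17-point on the conic.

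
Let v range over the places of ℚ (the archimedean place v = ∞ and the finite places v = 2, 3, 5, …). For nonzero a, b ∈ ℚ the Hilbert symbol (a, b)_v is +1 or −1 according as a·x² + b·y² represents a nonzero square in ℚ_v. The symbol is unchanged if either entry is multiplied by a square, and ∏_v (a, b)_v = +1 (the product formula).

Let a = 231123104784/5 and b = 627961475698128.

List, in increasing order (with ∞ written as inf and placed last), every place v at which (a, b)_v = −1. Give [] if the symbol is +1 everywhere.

[3, 5]

(a, b) ≡ (4845, 7293) mod (ℚ^×)²; places V = {2, 3, 5, 11, 13, 17, 19, ∞}.
(a,b)_19: α=1, u≡12; β=2, v≡11 (mod 19); (12|19)=-1, (11|19)=+1; sign (−1)^0·-1^2·+1^1 = +1.
(a,b)_13: α=2, u≡9; β=3, v≡6 (mod 13); (9|13)=+1, (6|13)=-1; sign (−1)^0·+1^3·-1^2 = +1.
(a,b)_17: α=1, u≡2; β=1, v≡4 (mod 17); (2|17)=+1, (4|17)=+1; sign (−1)^0·+1^1·+1^1 = +1.
(a,b)_5: α=-1, u≡4; β=0, v≡3 (mod 5); (4|5)=+1, (3|5)=-1; sign (−1)^0·+1^0·-1^-1 = -1.
(a,b)_11: α=2, u≡1; β=3, v≡3 (mod 11); (1|11)=+1, (3|11)=+1; sign (−1)^0·+1^3·+1^2 = +1.
(a,b)_3: α=7, u≡1; β=7, v≡1 (mod 3); (1|3)=+1, (1|3)=+1; sign (−1)^1·+1^7·+1^7 = -1.
(a,b)_2: α=4, β=4; u≡5, v≡5 (mod 8); ε(u)ε(v)=0·0, αω(v)=4·1, βω(u)=4·1; sum ≡ 0  ⇒  +1.
(a,b)_∞: sgn(4845)=+, sgn(7293)=+, so +1.
|Ram(4845, 7293)| = 2, even; anisotropic at {3, 5}.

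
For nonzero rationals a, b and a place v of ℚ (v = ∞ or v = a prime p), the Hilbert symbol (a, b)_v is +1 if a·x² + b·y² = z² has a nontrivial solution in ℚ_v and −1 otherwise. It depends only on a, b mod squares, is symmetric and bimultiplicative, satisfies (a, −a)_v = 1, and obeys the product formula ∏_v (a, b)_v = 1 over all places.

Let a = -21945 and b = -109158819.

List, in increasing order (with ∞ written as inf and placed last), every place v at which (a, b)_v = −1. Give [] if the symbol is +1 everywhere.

Mod squares: a ≡ -21945, b ≡ -51. Check v ∈ {∞, 2, 3, 5, 7, 11, 17, 19}.
v=19: a=19^1·(≡4), b=19^2·(≡6) mod 19; (4|19)=+1, (6|19)=+1; (−1)^{1·2·9}·(+1)^2·(+1)^1 = +1.
v=7: a=7^1·(≡1), b=7^2·(≡5) mod 7; (1|7)=+1, (5|7)=-1; (−1)^{1·2·3}·(+1)^2·(-1)^1 = -1.
v=∞: -21945 < 0 and -51 < 0  ⇒  (a,b)_∞ = -1.
v=11: a=11^1·(≡7), b=11^2·(≡4) mod 11; (7|11)=-1, (4|11)=+1; (−1)^{1·2·5}·(-1)^2·(+1)^1 = +1.
v=2: v_2(a)=0, v_2(b)=0; units ≡ 7, 5 (mod 8); ε·ε+αω+βω = 1·0+0·1+0·0 ≡ 0  ⇒  (a,b)_2 = +1.
v=17: a=17^0·(≡2), b=17^1·(≡14) mod 17; (2|17)=+1, (14|17)=-1; (−1)^{0·1·8}·(+1)^1·(-1)^0 = +1.
v=5: a=5^1·(≡1), b=5^0·(≡1) mod 5; (1|5)=+1, (1|5)=+1; (−1)^{1·0·2}·(+1)^0·(+1)^1 = +1.
v=3: a=3^1·(≡2), b=3^1·(≡1) mod 3; (2|3)=-1, (1|3)=+1; (−1)^{1·1·1}·(-1)^1·(+1)^1 = +1.
(-21945, -51 / ℚ) ramifies at {7, ∞}: a division algebra.

[7, inf]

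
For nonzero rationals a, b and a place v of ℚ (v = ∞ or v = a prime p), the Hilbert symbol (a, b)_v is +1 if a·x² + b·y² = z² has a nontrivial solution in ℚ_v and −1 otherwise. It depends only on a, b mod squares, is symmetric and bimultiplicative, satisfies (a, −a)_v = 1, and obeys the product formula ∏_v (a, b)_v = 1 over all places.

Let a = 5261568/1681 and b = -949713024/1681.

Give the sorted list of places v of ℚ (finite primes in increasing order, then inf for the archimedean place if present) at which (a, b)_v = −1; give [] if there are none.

[3, 13]

Mod squares: a ≡ 20553, b ≡ -41106. Check v ∈ {∞, 2, 3, 13, 17, 19, 31, 41}.
v=∞: 20553 > 0 and -41106 < 0  ⇒  (a,b)_∞ = +1.
v=3: a=3^1·(≡2), b=3^1·(≡2) mod 3; (2|3)=-1, (2|3)=-1; (−1)^{1·1·1}·(-1)^1·(-1)^1 = -1.
v=31: a=31^1·(≡27), b=31^1·(≡9) mod 31; (27|31)=-1, (9|31)=+1; (−1)^{1·1·15}·(-1)^1·(+1)^1 = +1.
v=41: a=41^-2·(≡38), b=41^-2·(≡29) mod 41; (38|41)=-1, (29|41)=-1; (−1)^{-2·-2·20}·(-1)^-2·(-1)^-2 = +1.
v=19: a=19^0·(≡14), b=19^2·(≡12) mod 19; (14|19)=-1, (12|19)=-1; (−1)^{0·2·9}·(-1)^2·(-1)^0 = +1.
v=2: v_2(a)=8, v_2(b)=7; units ≡ 1, 7 (mod 8); ε·ε+αω+βω = 0·1+8·0+7·0 ≡ 0  ⇒  (a,b)_2 = +1.
v=13: a=13^1·(≡5), b=13^1·(≡1) mod 13; (5|13)=-1, (1|13)=+1; (−1)^{1·1·6}·(-1)^1·(+1)^1 = -1.
v=17: a=17^1·(≡16), b=17^1·(≡2) mod 17; (16|17)=+1, (2|17)=+1; (−1)^{1·1·8}·(+1)^1·(+1)^1 = +1.
(20553, -41106 / ℚ) ramifies at {3, 13}: a division algebra.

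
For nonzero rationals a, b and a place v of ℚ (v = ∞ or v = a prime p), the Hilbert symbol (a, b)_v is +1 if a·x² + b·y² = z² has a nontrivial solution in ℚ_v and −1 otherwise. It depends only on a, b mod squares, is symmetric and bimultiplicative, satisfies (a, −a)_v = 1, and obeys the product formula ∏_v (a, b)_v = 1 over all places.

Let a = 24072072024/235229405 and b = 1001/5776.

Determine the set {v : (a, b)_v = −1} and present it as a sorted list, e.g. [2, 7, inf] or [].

[3, 7]

Mod squares: a ≡ 30030, b ≡ 1001. Check v ∈ {∞, 2, 3, 5, 7, 11, 13, 19}.
v=∞: 30030 > 0 and 1001 > 0  ⇒  (a,b)_∞ = +1.
v=11: a=11^3·(≡8), b=11^1·(≡3) mod 11; (8|11)=-1, (3|11)=+1; (−1)^{3·1·5}·(-1)^1·(+1)^3 = +1.
v=13: a=13^3·(≡10), b=13^1·(≡3) mod 13; (10|13)=+1, (3|13)=+1; (−1)^{3·1·6}·(+1)^1·(+1)^3 = +1.
v=2: v_2(a)=3, v_2(b)=-4; units ≡ 7, 1 (mod 8); ε·ε+αω+βω = 1·0+3·0+-4·0 ≡ 0  ⇒  (a,b)_2 = +1.
v=19: a=19^-6·(≡12), b=19^-2·(≡2) mod 19; (12|19)=-1, (2|19)=-1; (−1)^{-6·-2·9}·(-1)^-2·(-1)^-6 = +1.
v=5: a=5^-1·(≡4), b=5^0·(≡1) mod 5; (4|5)=+1, (1|5)=+1; (−1)^{-1·0·2}·(+1)^0·(+1)^-1 = +1.
v=7: a=7^3·(≡5), b=7^1·(≡3) mod 7; (5|7)=-1, (3|7)=-1; (−1)^{3·1·3}·(-1)^1·(-1)^3 = -1.
v=3: a=3^1·(≡2), b=3^0·(≡2) mod 3; (2|3)=-1, (2|3)=-1; (−1)^{1·0·1}·(-1)^0·(-1)^1 = -1.
Ram(30030, 1001) = {3, 7}; no ℚ_3-point on the conic.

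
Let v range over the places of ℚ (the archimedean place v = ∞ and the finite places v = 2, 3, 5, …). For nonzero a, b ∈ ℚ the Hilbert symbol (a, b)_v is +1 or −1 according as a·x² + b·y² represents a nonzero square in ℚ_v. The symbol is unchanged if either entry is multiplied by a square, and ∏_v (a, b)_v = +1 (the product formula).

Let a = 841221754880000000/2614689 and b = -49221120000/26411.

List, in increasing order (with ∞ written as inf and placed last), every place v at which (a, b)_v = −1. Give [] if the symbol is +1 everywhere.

[3, 5, 13, 17]

Mod squares: a ≡ 5, b ≡ -211497. Check v ∈ {∞, 2, 3, 5, 7, 11, 13, 17, 29}.
v=7: a=7^-4·(≡6), b=7^-4·(≡1) mod 7; (6|7)=-1, (1|7)=+1; (−1)^{-4·-4·3}·(-1)^-4·(+1)^-4 = +1.
v=29: a=29^2·(≡4), b=29^1·(≡2) mod 29; (4|29)=+1, (2|29)=-1; (−1)^{2·1·14}·(+1)^1·(-1)^2 = +1.
v=2: v_2(a)=18, v_2(b)=12; units ≡ 5, 7 (mod 8); ε·ε+αω+βω = 0·1+18·0+12·1 ≡ 0  ⇒  (a,b)_2 = +1.
v=11: a=11^-2·(≡9), b=11^-1·(≡1) mod 11; (9|11)=+1, (1|11)=+1; (−1)^{-2·-1·5}·(+1)^-1·(+1)^-2 = +1.
v=17: a=17^2·(≡5), b=17^1·(≡10) mod 17; (5|17)=-1, (10|17)=-1; (−1)^{2·1·8}·(-1)^1·(-1)^2 = -1.
v=∞: 5 > 0 and -211497 < 0  ⇒  (a,b)_∞ = +1.
v=3: a=3^-2·(≡2), b=3^1·(≡1) mod 3; (2|3)=-1, (1|3)=+1; (−1)^{-2·1·1}·(-1)^1·(+1)^-2 = -1.
v=5: a=5^7·(≡1), b=5^4·(≡3) mod 5; (1|5)=+1, (3|5)=-1; (−1)^{7·4·2}·(+1)^4·(-1)^7 = -1.
v=13: a=13^2·(≡8), b=13^1·(≡2) mod 13; (8|13)=-1, (2|13)=-1; (−1)^{2·1·6}·(-1)^1·(-1)^2 = -1.
|Ram(5, -211497)| = 4, even; anisotropic at {3, 5, 13, 17}.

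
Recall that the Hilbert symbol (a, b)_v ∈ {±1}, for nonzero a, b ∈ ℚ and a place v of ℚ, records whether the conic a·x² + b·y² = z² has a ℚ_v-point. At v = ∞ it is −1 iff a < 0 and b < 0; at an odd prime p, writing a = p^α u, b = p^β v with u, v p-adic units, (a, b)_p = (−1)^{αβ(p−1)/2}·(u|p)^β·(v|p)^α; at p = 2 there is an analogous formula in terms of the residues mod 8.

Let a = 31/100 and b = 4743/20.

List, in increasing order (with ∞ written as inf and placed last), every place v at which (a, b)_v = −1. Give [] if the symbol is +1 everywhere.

[2, 17]

(a, b) ≡ (31, 2635) mod (ℚ^×)²; places V = {2, 3, 5, 17, 31, ∞}.
(a,b)_31: α=1, u≡9; β=1, v≡3 (mod 31); (9|31)=+1, (3|31)=-1; sign (−1)^1·+1^1·-1^1 = +1.
(a,b)_∞: sgn(31)=+, sgn(2635)=+, so +1.
(a,b)_5: α=-2, u≡4; β=-1, v≡2 (mod 5); (4|5)=+1, (2|5)=-1; sign (−1)^0·+1^-1·-1^-2 = +1.
(a,b)_17: α=0, u≡10; β=1, v≡8 (mod 17); (10|17)=-1, (8|17)=+1; sign (−1)^0·-1^1·+1^0 = -1.
(a,b)_2: α=-2, β=-2; u≡7, v≡3 (mod 8); ε(u)ε(v)=1·1, αω(v)=-2·1, βω(u)=-2·0; sum ≡ 1  ⇒  -1.
(a,b)_3: α=0, u≡1; β=2, v≡1 (mod 3); (1|3)=+1, (1|3)=+1; sign (−1)^0·+1^2·+1^0 = +1.
Ram(31, 2635) = {2, 17}; no ℚ_2-point on the conic.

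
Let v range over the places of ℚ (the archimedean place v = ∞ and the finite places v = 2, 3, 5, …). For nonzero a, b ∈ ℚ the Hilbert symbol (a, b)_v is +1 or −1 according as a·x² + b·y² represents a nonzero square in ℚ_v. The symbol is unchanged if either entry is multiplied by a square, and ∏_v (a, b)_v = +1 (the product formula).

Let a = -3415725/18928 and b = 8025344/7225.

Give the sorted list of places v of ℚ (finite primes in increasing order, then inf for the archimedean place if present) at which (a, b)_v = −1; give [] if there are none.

[7, 19, 29, 47]

Mod squares: a ≡ -106267, b ≡ 31349. Check v ∈ {∞, 2, 3, 5, 7, 13, 17, 19, 23, 29, 47}.
v=3: a=3^2·(≡2), b=3^0·(≡2) mod 3; (2|3)=-1, (2|3)=-1; (−1)^{2·0·1}·(-1)^0·(-1)^2 = +1.
v=2: v_2(a)=-4, v_2(b)=8; units ≡ 5, 5 (mod 8); ε·ε+αω+βω = 0·0+-4·1+8·1 ≡ 0  ⇒  (a,b)_2 = +1.
v=19: a=19^1·(≡15), b=19^0·(≡2) mod 19; (15|19)=-1, (2|19)=-1; (−1)^{1·0·9}·(-1)^0·(-1)^1 = -1.
v=13: a=13^-2·(≡8), b=13^0·(≡8) mod 13; (8|13)=-1, (8|13)=-1; (−1)^{-2·0·6}·(-1)^0·(-1)^-2 = +1.
v=29: a=29^0·(≡2), b=29^1·(≡19) mod 29; (2|29)=-1, (19|29)=-1; (−1)^{0·1·14}·(-1)^1·(-1)^0 = -1.
v=7: a=7^-1·(≡1), b=7^0·(≡5) mod 7; (1|7)=+1, (5|7)=-1; (−1)^{-1·0·3}·(+1)^0·(-1)^-1 = -1.
v=17: a=17^1·(≡7), b=17^-2·(≡15) mod 17; (7|17)=-1, (15|17)=+1; (−1)^{1·-2·8}·(-1)^-2·(+1)^1 = +1.
v=23: a=23^0·(≡18), b=23^1·(≡6) mod 23; (18|23)=+1, (6|23)=+1; (−1)^{0·1·11}·(+1)^1·(+1)^0 = +1.
v=47: a=47^1·(≡1), b=47^1·(≡18) mod 47; (1|47)=+1, (18|47)=+1; (−1)^{1·1·23}·(+1)^1·(+1)^1 = -1.
v=5: a=5^2·(≡2), b=5^-2·(≡1) mod 5; (2|5)=-1, (1|5)=+1; (−1)^{2·-2·2}·(-1)^-2·(+1)^2 = +1.
v=∞: -106267 < 0 and 31349 > 0  ⇒  (a,b)_∞ = +1.
Ram(-106267, 31349) = {7, 19, 29, 47}; no ℚ_7-point on the conic.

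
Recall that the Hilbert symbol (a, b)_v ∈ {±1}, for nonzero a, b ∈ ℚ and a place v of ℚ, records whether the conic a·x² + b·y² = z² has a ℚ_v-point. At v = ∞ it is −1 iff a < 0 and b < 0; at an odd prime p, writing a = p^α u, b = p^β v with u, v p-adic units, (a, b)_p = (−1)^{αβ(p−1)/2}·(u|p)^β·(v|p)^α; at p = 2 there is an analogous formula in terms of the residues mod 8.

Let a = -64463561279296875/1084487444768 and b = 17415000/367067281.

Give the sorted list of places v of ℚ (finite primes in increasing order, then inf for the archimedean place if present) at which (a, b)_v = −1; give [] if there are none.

(a, b) ≡ (-3526, 86) mod (ℚ^×)²; places V = {2, 3, 5, 7, 13, 17, 23, 41, 43, ∞}.
(a,b)_17: α=-4, u≡6; β=-2, v≡8 (mod 17); (6|17)=-1, (8|17)=+1; sign (−1)^0·-1^-2·+1^-4 = +1.
(a,b)_41: α=1, u≡5; β=0, v≡8 (mod 41); (5|41)=+1, (8|41)=+1; sign (−1)^0·+1^0·+1^1 = +1.
(a,b)_13: α=-2, u≡9; β=0, v≡2 (mod 13); (9|13)=+1, (2|13)=-1; sign (−1)^0·+1^0·-1^-2 = +1.
(a,b)_43: α=3, u≡25; β=1, v≡42 (mod 43); (25|43)=+1, (42|43)=-1; sign (−1)^1·+1^1·-1^3 = +1.
(a,b)_5: α=12, u≡1; β=4, v≡4 (mod 5); (1|5)=+1, (4|5)=+1; sign (−1)^0·+1^4·+1^12 = +1.
(a,b)_∞: sgn(-3526)=−, sgn(86)=+, so +1.
(a,b)_7: α=-4, u≡2; β=-4, v≡1 (mod 7); (2|7)=+1, (1|7)=+1; sign (−1)^0·+1^-4·+1^-4 = +1.
(a,b)_3: α=4, u≡2; β=4, v≡2 (mod 3); (2|3)=-1, (2|3)=-1; sign (−1)^0·-1^4·-1^4 = +1.
(a,b)_2: α=-5, β=3; u≡5, v≡3 (mod 8); ε(u)ε(v)=0·1, αω(v)=-5·1, βω(u)=3·1; sum ≡ 0  ⇒  +1.
(a,b)_23: α=0, u≡3; β=-2, v≡22 (mod 23); (3|23)=+1, (22|23)=-1; sign (−1)^0·+1^-2·-1^0 = +1.
Ram(a, b) = ∅: the form -3526·x² + 86·y² − z² is isotropic over every ℚ_v, so by Hasse–Minkowski it is isotropic over ℚ.

[]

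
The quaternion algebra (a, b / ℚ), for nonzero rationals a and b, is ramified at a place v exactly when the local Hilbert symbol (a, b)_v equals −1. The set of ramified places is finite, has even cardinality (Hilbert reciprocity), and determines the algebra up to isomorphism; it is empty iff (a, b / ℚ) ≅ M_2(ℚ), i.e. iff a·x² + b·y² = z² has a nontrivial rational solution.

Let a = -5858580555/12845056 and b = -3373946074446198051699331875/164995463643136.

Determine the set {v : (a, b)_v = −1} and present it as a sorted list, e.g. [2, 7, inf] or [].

[23, inf]

(a, b) ≡ (-555, -17524091) mod (ℚ^×)²; places V = {2, 3, 5, 7, 13, 19, 23, 29, 37, 43, 47, ∞}.
(a,b)_7: α=-2, u≡5; β=-4, v≡6 (mod 7); (5|7)=-1, (6|7)=-1; sign (−1)^0·-1^-4·-1^-2 = +1.
(a,b)_43: α=0, u≡24; β=1, v≡25 (mod 43); (24|43)=+1, (25|43)=+1; sign (−1)^0·+1^1·+1^0 = +1.
(a,b)_2: α=-18, β=-36; u≡5, v≡5 (mod 8); ε(u)ε(v)=0·0, αω(v)=-18·1, βω(u)=-36·1; sum ≡ 0  ⇒  +1.
(a,b)_37: α=1, u≡15; β=2, v≡27 (mod 37); (15|37)=-1, (27|37)=+1; sign (−1)^0·-1^2·+1^1 = +1.
(a,b)_19: α=4, u≡12; β=6, v≡18 (mod 19); (12|19)=-1, (18|19)=-1; sign (−1)^0·-1^6·-1^4 = +1.
(a,b)_3: α=5, u≡1; β=14, v≡1 (mod 3); (1|3)=+1, (1|3)=+1; sign (−1)^0·+1^14·+1^5 = +1.
(a,b)_5: α=1, u≡4; β=4, v≡4 (mod 5); (4|5)=+1, (4|5)=+1; sign (−1)^0·+1^4·+1^1 = +1.
(a,b)_29: α=0, u≡4; β=1, v≡28 (mod 29); (4|29)=+1, (28|29)=+1; sign (−1)^0·+1^1·+1^0 = +1.
(a,b)_23: α=0, u≡22; β=1, v≡6 (mod 23); (22|23)=-1, (6|23)=+1; sign (−1)^0·-1^1·+1^0 = -1.
(a,b)_∞: sgn(-555)=−, sgn(-17524091)=−, so -1.
(a,b)_47: α=0, u≡14; β=1, v≡45 (mod 47); (14|47)=+1, (45|47)=-1; sign (−1)^0·+1^1·-1^0 = +1.
(a,b)_13: α=0, u≡10; β=1, v≡5 (mod 13); (10|13)=+1, (5|13)=-1; sign (−1)^0·+1^1·-1^0 = +1.
|Ram(-555, -17524091)| = 2, even; anisotropic at {23, ∞}.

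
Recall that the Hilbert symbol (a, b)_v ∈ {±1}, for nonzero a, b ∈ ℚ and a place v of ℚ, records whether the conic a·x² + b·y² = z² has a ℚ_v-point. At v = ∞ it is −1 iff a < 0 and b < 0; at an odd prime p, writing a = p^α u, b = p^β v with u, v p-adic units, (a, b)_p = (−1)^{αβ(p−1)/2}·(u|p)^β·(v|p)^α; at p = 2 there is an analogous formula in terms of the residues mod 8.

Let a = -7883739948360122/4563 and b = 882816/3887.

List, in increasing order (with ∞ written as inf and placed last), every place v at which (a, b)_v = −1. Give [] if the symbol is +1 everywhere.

(a, b) ≡ (-7854, 2622) mod (ℚ^×)²; places V = {2, 3, 7, 11, 13, 17, 19, 23, ∞}.
(a,b)_3: α=-3, u≡1; β=1, v≡1 (mod 3); (1|3)=+1, (1|3)=+1; sign (−1)^1·+1^1·+1^-3 = -1.
(a,b)_17: α=1, u≡12; β=0, v≡16 (mod 17); (12|17)=-1, (16|17)=+1; sign (−1)^0·-1^0·+1^1 = +1.
(a,b)_7: α=1, u≡3; β=0, v≡2 (mod 7); (3|7)=-1, (2|7)=+1; sign (−1)^0·-1^0·+1^1 = +1.
(a,b)_23: α=2, u≡13; β=-1, v≡21 (mod 23); (13|23)=+1, (21|23)=-1; sign (−1)^0·+1^-1·-1^2 = +1.
(a,b)_∞: sgn(-7854)=−, sgn(2622)=+, so +1.
(a,b)_2: α=1, β=7; u≡1, v≡7 (mod 8); ε(u)ε(v)=0·1, αω(v)=1·0, βω(u)=7·0; sum ≡ 0  ⇒  +1.
(a,b)_19: α=6, u≡10; β=1, v≡6 (mod 19); (10|19)=-1, (6|19)=+1; sign (−1)^0·-1^1·+1^6 = -1.
(a,b)_11: α=3, u≡5; β=2, v≡9 (mod 11); (5|11)=+1, (9|11)=+1; sign (−1)^0·+1^2·+1^3 = +1.
(a,b)_13: α=-2, u≡11; β=-2, v≡9 (mod 13); (11|13)=-1, (9|13)=+1; sign (−1)^0·-1^-2·+1^-2 = +1.
|Ram(-7854, 2622)| = 2, even; anisotropic at {3, 19}.

[3, 19]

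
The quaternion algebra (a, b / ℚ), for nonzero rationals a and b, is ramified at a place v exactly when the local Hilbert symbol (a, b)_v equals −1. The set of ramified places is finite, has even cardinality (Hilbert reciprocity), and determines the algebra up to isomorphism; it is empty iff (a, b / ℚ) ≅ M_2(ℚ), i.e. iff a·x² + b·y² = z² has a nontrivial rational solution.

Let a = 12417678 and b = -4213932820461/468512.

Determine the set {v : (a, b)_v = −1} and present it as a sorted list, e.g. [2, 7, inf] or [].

(a, b) ≡ (78, -1482) mod (ℚ^×)²; places V = {2, 3, 7, 11, 13, 19, ∞}.
(a,b)_2: α=1, β=-5; u≡7, v≡3 (mod 8); ε(u)ε(v)=1·1, αω(v)=1·1, βω(u)=-5·0; sum ≡ 0  ⇒  +1.
(a,b)_7: α=2, u≡1; β=4, v≡4 (mod 7); (1|7)=+1, (4|7)=+1; sign (−1)^0·+1^4·+1^2 = +1.
(a,b)_11: α=0, u≡9; β=-4, v≡1 (mod 11); (9|11)=+1, (1|11)=+1; sign (−1)^0·+1^-4·+1^0 = +1.
(a,b)_19: α=2, u≡8; β=3, v≡11 (mod 19); (8|19)=-1, (11|19)=+1; sign (−1)^0·-1^3·+1^2 = -1.
(a,b)_∞: sgn(78)=+, sgn(-1482)=−, so +1.
(a,b)_3: α=3, u≡2; β=9, v≡1 (mod 3); (2|3)=-1, (1|3)=+1; sign (−1)^1·-1^9·+1^3 = +1.
(a,b)_13: α=1, u≡5; β=1, v≡9 (mod 13); (5|13)=-1, (9|13)=+1; sign (−1)^0·-1^1·+1^1 = -1.
(78, -1482 / ℚ) ramifies at {13, 19}: a division algebra.

[13, 19]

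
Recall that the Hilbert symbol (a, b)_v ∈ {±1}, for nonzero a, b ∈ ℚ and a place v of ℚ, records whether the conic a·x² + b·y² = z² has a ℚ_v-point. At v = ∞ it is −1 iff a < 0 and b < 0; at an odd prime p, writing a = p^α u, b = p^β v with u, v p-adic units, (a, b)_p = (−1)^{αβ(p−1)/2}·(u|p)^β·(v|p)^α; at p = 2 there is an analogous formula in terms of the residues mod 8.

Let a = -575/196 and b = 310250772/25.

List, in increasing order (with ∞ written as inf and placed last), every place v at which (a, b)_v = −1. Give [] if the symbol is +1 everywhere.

(a, b) ≡ (-23, 8618077) mod (ℚ^×)²; places V = {2, 3, 5, 7, 13, 19, 23, 37, 41, ∞}.
(a,b)_3: α=0, u≡1; β=2, v≡1 (mod 3); (1|3)=+1, (1|3)=+1; sign (−1)^0·+1^2·+1^0 = +1.
(a,b)_13: α=0, u≡10; β=1, v≡8 (mod 13); (10|13)=+1, (8|13)=-1; sign (−1)^0·+1^1·-1^0 = +1.
(a,b)_2: α=-2, β=2; u≡1, v≡5 (mod 8); ε(u)ε(v)=0·0, αω(v)=-2·1, βω(u)=2·0; sum ≡ 0  ⇒  +1.
(a,b)_41: α=0, u≡32; β=1, v≡2 (mod 41); (32|41)=+1, (2|41)=+1; sign (−1)^0·+1^1·+1^0 = +1.
(a,b)_7: α=-2, u≡5; β=0, v≡5 (mod 7); (5|7)=-1, (5|7)=-1; sign (−1)^0·-1^0·-1^-2 = +1.
(a,b)_5: α=2, u≡2; β=-2, v≡2 (mod 5); (2|5)=-1, (2|5)=-1; sign (−1)^0·-1^-2·-1^2 = +1.
(a,b)_37: α=0, u≡15; β=1, v≡19 (mod 37); (15|37)=-1, (19|37)=-1; sign (−1)^0·-1^1·-1^0 = -1.
(a,b)_19: α=0, u≡15; β=1, v≡14 (mod 19); (15|19)=-1, (14|19)=-1; sign (−1)^0·-1^1·-1^0 = -1.
(a,b)_23: α=1, u≡19; β=1, v≡16 (mod 23); (19|23)=-1, (16|23)=+1; sign (−1)^1·-1^1·+1^1 = +1.
(a,b)_∞: sgn(-23)=−, sgn(8618077)=+, so +1.
Ram(-23, 8618077) = {19, 37}; no ℚ_19-point on the conic.

[19, 37]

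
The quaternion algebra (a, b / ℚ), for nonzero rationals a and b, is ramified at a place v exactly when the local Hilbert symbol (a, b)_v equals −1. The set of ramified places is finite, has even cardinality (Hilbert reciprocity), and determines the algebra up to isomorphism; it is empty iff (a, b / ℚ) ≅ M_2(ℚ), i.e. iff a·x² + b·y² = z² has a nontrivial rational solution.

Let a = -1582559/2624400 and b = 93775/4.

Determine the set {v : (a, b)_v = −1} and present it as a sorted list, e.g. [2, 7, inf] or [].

(a, b) ≡ (-13079, 31) mod (ℚ^×)²; places V = {2, 3, 5, 11, 29, 31, 41, ∞}.
(a,b)_11: α=3, u≡6; β=2, v≡4 (mod 11); (6|11)=-1, (4|11)=+1; sign (−1)^0·-1^2·+1^3 = +1.
(a,b)_41: α=1, u≡10; β=0, v≡2 (mod 41); (10|41)=+1, (2|41)=+1; sign (−1)^0·+1^0·+1^1 = +1.
(a,b)_2: α=-4, β=-2; u≡1, v≡7 (mod 8); ε(u)ε(v)=0·1, αω(v)=-4·0, βω(u)=-2·0; sum ≡ 0  ⇒  +1.
(a,b)_31: α=0, u≡11; β=1, v≡20 (mod 31); (11|31)=-1, (20|31)=+1; sign (−1)^0·-1^1·+1^0 = -1.
(a,b)_∞: sgn(-13079)=−, sgn(31)=+, so +1.
(a,b)_29: α=1, u≡24; β=0, v≡19 (mod 29); (24|29)=+1, (19|29)=-1; sign (−1)^0·+1^0·-1^1 = -1.
(a,b)_5: α=-2, u≡1; β=2, v≡4 (mod 5); (1|5)=+1, (4|5)=+1; sign (−1)^0·+1^2·+1^-2 = +1.
(a,b)_3: α=-8, u≡1; β=0, v≡1 (mod 3); (1|3)=+1, (1|3)=+1; sign (−1)^0·+1^0·+1^-8 = +1.
|Ram(-13079, 31)| = 2, even; anisotropic at {29, 31}.

[29, 31]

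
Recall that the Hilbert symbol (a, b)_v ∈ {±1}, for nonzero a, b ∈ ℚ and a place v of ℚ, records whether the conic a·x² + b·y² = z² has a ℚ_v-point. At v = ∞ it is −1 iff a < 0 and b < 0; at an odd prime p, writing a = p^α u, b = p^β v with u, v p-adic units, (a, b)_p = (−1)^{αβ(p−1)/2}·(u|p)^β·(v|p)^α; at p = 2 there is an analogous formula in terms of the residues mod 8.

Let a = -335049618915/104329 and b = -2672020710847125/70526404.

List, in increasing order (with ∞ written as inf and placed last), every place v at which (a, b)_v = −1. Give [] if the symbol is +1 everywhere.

[3, inf]

Mod squares: a ≡ -435, b ≡ -165. Check v ∈ {∞, 2, 3, 5, 11, 13, 17, 19, 29}.
v=13: a=13^0·(≡7), b=13^-2·(≡4) mod 13; (7|13)=-1, (4|13)=+1; (−1)^{0·-2·6}·(-1)^-2·(+1)^0 = +1.
v=3: a=3^3·(≡2), b=3^3·(≡2) mod 3; (2|3)=-1, (2|3)=-1; (−1)^{3·3·1}·(-1)^3·(-1)^3 = -1.
v=11: a=11^2·(≡5), b=11^3·(≡10) mod 11; (5|11)=+1, (10|11)=-1; (−1)^{2·3·5}·(+1)^3·(-1)^2 = +1.
v=5: a=5^1·(≡3), b=5^3·(≡2) mod 5; (3|5)=-1, (2|5)=-1; (−1)^{1·3·2}·(-1)^3·(-1)^1 = +1.
v=∞: -435 < 0 and -165 < 0  ⇒  (a,b)_∞ = -1.
v=17: a=17^-2·(≡10), b=17^-2·(≡12) mod 17; (10|17)=-1, (12|17)=-1; (−1)^{-2·-2·8}·(-1)^-2·(-1)^-2 = +1.
v=2: v_2(a)=0, v_2(b)=-2; units ≡ 5, 3 (mod 8); ε·ε+αω+βω = 0·1+0·1+-2·1 ≡ 0  ⇒  (a,b)_2 = +1.
v=19: a=19^-2·(≡18), b=19^-2·(≡16) mod 19; (18|19)=-1, (16|19)=+1; (−1)^{-2·-2·9}·(-1)^-2·(+1)^-2 = +1.
v=29: a=29^5·(≡14), b=29^6·(≡25) mod 29; (14|29)=-1, (25|29)=+1; (−1)^{5·6·14}·(-1)^6·(+1)^5 = +1.
(-435, -165 / ℚ) ramifies at {3, ∞}: a division algebra.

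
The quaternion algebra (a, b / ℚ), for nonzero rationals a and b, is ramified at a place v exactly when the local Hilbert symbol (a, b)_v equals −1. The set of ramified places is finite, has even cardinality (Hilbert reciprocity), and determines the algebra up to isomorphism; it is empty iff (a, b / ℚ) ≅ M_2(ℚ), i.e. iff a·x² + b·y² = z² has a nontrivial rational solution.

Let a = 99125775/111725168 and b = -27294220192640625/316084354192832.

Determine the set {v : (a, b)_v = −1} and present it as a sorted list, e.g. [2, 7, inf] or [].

[23, 37]

(a, b) ≡ (2553, -23) mod (ℚ^×)²; places V = {2, 3, 5, 7, 19, 23, 29, 37, ∞}.
(a,b)_∞: sgn(2553)=+, sgn(-23)=−, so +1.
(a,b)_3: α=7, u≡2; β=12, v≡1 (mod 3); (2|3)=-1, (1|3)=+1; sign (−1)^0·-1^12·+1^7 = +1.
(a,b)_37: α=1, u≡18; β=2, v≡35 (mod 37); (18|37)=-1, (35|37)=-1; sign (−1)^0·-1^2·-1^1 = -1.
(a,b)_2: α=-4, β=-6; u≡1, v≡1 (mod 8); ε(u)ε(v)=0·0, αω(v)=-4·0, βω(u)=-6·0; sum ≡ 0  ⇒  +1.
(a,b)_5: α=2, u≡2; β=6, v≡3 (mod 5); (2|5)=-1, (3|5)=-1; sign (−1)^0·-1^6·-1^2 = +1.
(a,b)_23: α=-1, u≡22; β=-1, v≡5 (mod 23); (22|23)=-1, (5|23)=-1; sign (−1)^1·-1^-1·-1^-1 = -1.
(a,b)_19: α=-2, u≡6; β=-2, v≡3 (mod 19); (6|19)=+1, (3|19)=-1; sign (−1)^0·+1^-2·-1^-2 = +1.
(a,b)_7: α=2, u≡5; β=4, v≡3 (mod 7); (5|7)=-1, (3|7)=-1; sign (−1)^0·-1^4·-1^2 = +1.
(a,b)_29: α=-2, u≡24; β=-6, v≡23 (mod 29); (24|29)=+1, (23|29)=+1; sign (−1)^0·+1^-6·+1^-2 = +1.
|Ram(2553, -23)| = 2, even; anisotropic at {23, 37}.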